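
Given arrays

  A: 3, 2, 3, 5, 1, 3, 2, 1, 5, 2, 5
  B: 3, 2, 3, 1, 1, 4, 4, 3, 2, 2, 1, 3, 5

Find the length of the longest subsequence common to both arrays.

Match 3 [1,1] → 2 [2,2] → 3 [3,3] → 1 [5,5] → 3 [6,8] → 2 [7,10] → 1 [8,11] → 5 [11,13] — 8 values in the same relative order in both. Since dp[11][13] = 8, nothing longer is possible.

8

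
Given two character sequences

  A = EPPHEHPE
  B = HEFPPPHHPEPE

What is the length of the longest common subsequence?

7

Let dp[i][j] be the LCS length of the first i characters of A and the first j characters of B. dp[i][j] = dp[i-1][j-1]+1 when the i-th and j-th characters match, else max(dp[i-1][j], dp[i][j-1]).
    ·  H  E  F  P  P  P  H  H  P  E  P  E
 ·  0  0  0  0  0  0  0  0  0  0  0  0  0
 E  0  0  1  1  1  1  1  1  1  1  1  1  1
 P  0  0  1  1  2  2  2  2  2  2  2  2  2
 P  0  0  1  1  2  3  3  3  3  3  3  3  3
 H  0  1  1  1  2  3  3  4  4  4  4  4  4
 E  0  1  2  2  2  3  3  4  4  4  5  5  5
 H  0  1  2  2  2  3  3  4  5  5  5  5  5
 P  0  1  2  2  3  3  4  4  5  6  6  6  6
 E  0  1  2  2  3  3  4  4  5  6  7  7  7
dp[8][12] = 7. One LCS (by backtracking along matches): EPPHEPE.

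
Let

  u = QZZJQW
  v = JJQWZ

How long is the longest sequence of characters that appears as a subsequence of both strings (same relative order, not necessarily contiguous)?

3

Match J at u[4]=v[2]; then Q at u[5]=v[3]; then W at u[6]=v[4] — 3 characters in the same relative order in both. Since dp[6][5] = 3, nothing longer is possible.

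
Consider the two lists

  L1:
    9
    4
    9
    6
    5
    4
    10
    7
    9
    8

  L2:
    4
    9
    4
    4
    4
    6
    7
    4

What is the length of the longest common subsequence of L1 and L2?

4

Taking 9 at L1[1]=L2[2], then 4 at L1[2]=L2[5], then 6 at L1[4]=L2[6], then 4 at L1[6]=L2[8] gives a common subsequence of length 4. Since dp[10][8] = 4, nothing longer is possible.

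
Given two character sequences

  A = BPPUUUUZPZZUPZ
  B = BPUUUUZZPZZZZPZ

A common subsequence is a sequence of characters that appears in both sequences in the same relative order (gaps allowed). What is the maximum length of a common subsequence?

12

Pick B at A[1]=B[1], then P at A[3]=B[2], then U at A[4]=B[3], then U at A[5]=B[4], then U at A[6]=B[5], then U at A[7]=B[6], then Z at A[8]=B[8], then P at A[9]=B[9], then Z at A[10]=B[12], then Z at A[11]=B[13], then P at A[13]=B[14], then Z at A[14]=B[15]; all 12 characters appear in both, in order. Since dp[14][15] = 12, nothing longer is possible.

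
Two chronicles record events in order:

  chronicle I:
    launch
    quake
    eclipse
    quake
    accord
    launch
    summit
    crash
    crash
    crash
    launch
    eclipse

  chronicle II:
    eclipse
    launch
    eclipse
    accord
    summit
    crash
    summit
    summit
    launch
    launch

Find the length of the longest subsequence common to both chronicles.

One common subsequence of length 6: launch (chronicle I #1, chronicle II #2), eclipse (chronicle I #3, chronicle II #3), accord (chronicle I #5, chronicle II #4), summit (chronicle I #7, chronicle II #5), crash (chronicle I #8, chronicle II #6), launch (chronicle I #11, chronicle II #10). Since dp[12][10] = 6, nothing longer is possible.

6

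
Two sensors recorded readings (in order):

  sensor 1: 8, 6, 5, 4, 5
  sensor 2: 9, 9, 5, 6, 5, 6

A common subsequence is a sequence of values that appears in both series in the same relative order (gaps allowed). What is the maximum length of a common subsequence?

2

Let dp[i][j] be the LCS length of the first i values of sensor 1 and the first j values of sensor 2. dp[i][j] = dp[i-1][j-1]+1 when the i-th and j-th values match, else max(dp[i-1][j], dp[i][j-1]).
    ·  9  9  5  6  5  6
 ·  0  0  0  0  0  0  0
 8  0  0  0  0  0  0  0
 6  0  0  0  0  1  1  1
 5  0  0  0  1  1  2  2
 4  0  0  0  1  1  2  2
 5  0  0  0  1  1  2  2
dp[5][6] = 2. One LCS (by backtracking along matches): 6, 5.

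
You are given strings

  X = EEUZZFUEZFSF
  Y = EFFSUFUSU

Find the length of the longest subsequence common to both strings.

5

Match E at X[1]=Y[1], then U at X[3]=Y[5], then F at X[6]=Y[6], then U at X[7]=Y[7], then S at X[11]=Y[8] — 5 characters in the same relative order in both. The LCS DP gives dp[12][9] = 5, so this is optimal.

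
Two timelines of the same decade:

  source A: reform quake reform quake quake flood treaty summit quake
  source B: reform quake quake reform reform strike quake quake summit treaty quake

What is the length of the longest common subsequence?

7

Taking reform (source A #1, source B #1) → quake (source A #2, source B #3) → reform (source A #3, source B #5) → quake (source A #4, source B #7) → quake (source A #5, source B #8) → treaty (source A #7, source B #10) → quake (source A #9, source B #11) gives a common subsequence of length 7, and the DP table's final entry dp[9][11] is also 7, so no common subsequence is longer.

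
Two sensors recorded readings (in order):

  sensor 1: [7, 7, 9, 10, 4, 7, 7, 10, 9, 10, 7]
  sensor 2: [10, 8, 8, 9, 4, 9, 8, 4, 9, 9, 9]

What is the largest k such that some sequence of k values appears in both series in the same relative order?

3

Taking 9 (sensor 1 #3, sensor 2 #6); then 4 (sensor 1 #5, sensor 2 #8); then 9 (sensor 1 #9, sensor 2 #11) gives a common subsequence of length 3. dp[11][11] = 3 confirms this is the maximum.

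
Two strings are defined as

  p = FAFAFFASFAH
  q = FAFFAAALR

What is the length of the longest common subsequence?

6

Taking F (p #1, q #1), then A (p #2, q #2), then F (p #3, q #4), then A (p #4, q #5), then A (p #7, q #6), then A (p #10, q #7) gives a common subsequence of length 6. dp[11][9] = 6 confirms this is the maximum.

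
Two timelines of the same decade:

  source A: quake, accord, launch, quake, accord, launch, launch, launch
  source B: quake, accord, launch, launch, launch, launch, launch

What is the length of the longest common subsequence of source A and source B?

6

Match quake at source A[1]=source B[1], accord at source A[2]=source B[2], launch at source A[3]=source B[4], launch at source A[6]=source B[5], launch at source A[7]=source B[6], launch at source A[8]=source B[7] — 6 events in the same relative order in both. dp[8][7] = 6 confirms this is the maximum.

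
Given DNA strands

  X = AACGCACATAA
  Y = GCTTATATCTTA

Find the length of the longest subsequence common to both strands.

6

Let dp[i][j] be the LCS length of the first i bases of X and the first j bases of Y. dp[i][j] = dp[i-1][j-1]+1 when the i-th and j-th bases match, else max(dp[i-1][j], dp[i][j-1]).
    ·  G  C  T  T  A  T  A  T  C  T  T  A
 ·  0  0  0  0  0  0  0  0  0  0  0  0  0
 A  0  0  0  0  0  1  1  1  1  1  1  1  1
 A  0  0  0  0  0  1  1  2  2  2  2  2  2
 C  0  0  1  1  1  1  1  2  2  3  3  3  3
 G  0  1  1  1  1  1  1  2  2  3  3  3  3
 C  0  1  2  2  2  2  2  2  2  3  3  3  3
 A  0  1  2  2  2  3  3  3  3  3  3  3  4
 C  0  1  2  2  2  3  3  3  3  4  4  4  4
 A  0  1  2  2  2  3  3  4  4  4  4  4  5
 T  0  1  2  3  3  3  4  4  5  5  5  5  5
 A  0  1  2  3  3  4  4  5  5  5  5  5  6
 A  0  1  2  3  3  4  4  5  5  5  5  5  6
dp[11][12] = 6. One LCS (by backtracking along matches): GCACTA.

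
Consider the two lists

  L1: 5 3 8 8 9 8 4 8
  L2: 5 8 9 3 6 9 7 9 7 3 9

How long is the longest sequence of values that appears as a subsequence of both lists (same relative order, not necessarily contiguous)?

3

Let dp[i][j] be the LCS length of the first i values of L1 and the first j values of L2. dp[i][j] = dp[i-1][j-1]+1 when the i-th and j-th values match, else max(dp[i-1][j], dp[i][j-1]).
    ·  5  8  9  3  6  9  7  9  7  3  9
 ·  0  0  0  0  0  0  0  0  0  0  0  0
 5  0  1  1  1  1  1  1  1  1  1  1  1
 3  0  1  1  1  2  2  2  2  2  2  2  2
 8  0  1  2  2  2  2  2  2  2  2  2  2
 8  0  1  2  2  2  2  2  2  2  2  2  2
 9  0  1  2  3  3  3  3  3  3  3  3  3
 8  0  1  2  3  3  3  3  3  3  3  3  3
 4  0  1  2  3  3  3  3  3  3  3  3  3
 8  0  1  2  3  3  3  3  3  3  3  3  3
dp[8][11] = 3. One LCS (by backtracking along matches): 5, 3, 9.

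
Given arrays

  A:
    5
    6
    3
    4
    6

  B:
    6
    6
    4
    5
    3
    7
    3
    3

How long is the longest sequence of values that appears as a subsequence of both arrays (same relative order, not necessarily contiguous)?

Let dp[i][j] be the LCS length of the first i values of A and the first j values of B. dp[i][j] = dp[i-1][j-1]+1 when the i-th and j-th values match, else max(dp[i-1][j], dp[i][j-1]).
    ·  6  6  4  5  3  7  3  3
 ·  0  0  0  0  0  0  0  0  0
 5  0  0  0  0  1  1  1  1  1
 6  0  1  1  1  1  1  1  1  1
 3  0  1  1  1  1  2  2  2  2
 4  0  1  1  2  2  2  2  2  2
 6  0  1  2  2  2  2  2  2  2
dp[5][8] = 2. One LCS (by backtracking along matches): 5, 3.

2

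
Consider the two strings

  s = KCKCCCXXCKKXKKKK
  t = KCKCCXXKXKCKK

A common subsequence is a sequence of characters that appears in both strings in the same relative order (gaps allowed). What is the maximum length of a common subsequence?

12

Pick K (s #1, t #1) → C (s #2, t #2) → K (s #3, t #3) → C (s #5, t #4) → C (s #6, t #5) → X (s #7, t #6) → X (s #8, t #7) → K (s #11, t #8) → X (s #12, t #9) → K (s #13, t #10) → K (s #15, t #12) → K (s #16, t #13); all 12 characters appear in both, in order, and the DP table's final entry dp[16][13] is also 12, so no common subsequence is longer.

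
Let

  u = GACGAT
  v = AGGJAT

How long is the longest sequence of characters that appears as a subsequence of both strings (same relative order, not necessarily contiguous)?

Match G at u[1]=v[2], then G at u[4]=v[3], then A at u[5]=v[5], then T at u[6]=v[6] — 4 characters in the same relative order in both, and the DP table's final entry dp[6][6] is also 4, so no common subsequence is longer.

4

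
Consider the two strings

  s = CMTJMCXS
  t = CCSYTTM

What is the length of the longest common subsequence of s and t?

3

Let dp[i][j] be the LCS length of the first i characters of s and the first j characters of t. dp[i][j] = dp[i-1][j-1]+1 when the i-th and j-th characters match, else max(dp[i-1][j], dp[i][j-1]).
    ·  C  C  S  Y  T  T  M
 ·  0  0  0  0  0  0  0  0
 C  0  1  1  1  1  1  1  1
 M  0  1  1  1  1  1  1  2
 T  0  1  1  1  1  2  2  2
 J  0  1  1  1  1  2  2  2
 M  0  1  1  1  1  2  2  3
 C  0  1  2  2  2  2  2  3
 X  0  1  2  2  2  2  2  3
 S  0  1  2  3  3  3  3  3
dp[8][7] = 3. One LCS (by backtracking along matches): CTM.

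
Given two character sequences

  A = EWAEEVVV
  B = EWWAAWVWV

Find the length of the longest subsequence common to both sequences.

5

Let dp[i][j] be the LCS length of the first i characters of A and the first j characters of B. dp[i][j] = dp[i-1][j-1]+1 when the i-th and j-th characters match, else max(dp[i-1][j], dp[i][j-1]).
    ·  E  W  W  A  A  W  V  W  V
 ·  0  0  0  0  0  0  0  0  0  0
 E  0  1  1  1  1  1  1  1  1  1
 W  0  1  2  2  2  2  2  2  2  2
 A  0  1  2  2  3  3  3  3  3  3
 E  0  1  2  2  3  3  3  3  3  3
 E  0  1  2  2  3  3  3  3  3  3
 V  0  1  2  2  3  3  3  4  4  4
 V  0  1  2  2  3  3  3  4  4  5
 V  0  1  2  2  3  3  3  4  4  5
dp[8][9] = 5. One LCS (by backtracking along matches): EWAVV.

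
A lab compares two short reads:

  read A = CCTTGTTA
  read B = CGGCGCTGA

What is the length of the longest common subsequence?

5

Match C at read A[1]=read B[4], C at read A[2]=read B[6], T at read A[4]=read B[7], G at read A[5]=read B[8], A at read A[8]=read B[9] — 5 bases in the same relative order in both. Since dp[8][9] = 5, nothing longer is possible.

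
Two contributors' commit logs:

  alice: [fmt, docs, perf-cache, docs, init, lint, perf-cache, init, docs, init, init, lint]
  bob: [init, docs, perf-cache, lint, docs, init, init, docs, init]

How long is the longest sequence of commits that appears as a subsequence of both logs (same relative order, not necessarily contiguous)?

7

Match docs (alice #2, bob #2), perf-cache (alice #3, bob #3), docs (alice #4, bob #5), init (alice #5, bob #6), init (alice #8, bob #7), docs (alice #9, bob #8), init (alice #11, bob #9) — 7 commits in the same relative order in both. dp[12][9] = 7 confirms this is the maximum.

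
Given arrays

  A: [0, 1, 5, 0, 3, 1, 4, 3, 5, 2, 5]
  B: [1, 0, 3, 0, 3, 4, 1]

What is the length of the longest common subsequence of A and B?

Let dp[i][j] be the LCS length of the first i values of A and the first j values of B. dp[i][j] = dp[i-1][j-1]+1 when the i-th and j-th values match, else max(dp[i-1][j], dp[i][j-1]).
    ·  1  0  3  0  3  4  1
 ·  0  0  0  0  0  0  0  0
 0  0  0  1  1  1  1  1  1
 1  0  1  1  1  1  1  1  2
 5  0  1  1  1  1  1  1  2
 0  0  1  2  2  2  2  2  2
 3  0  1  2  3  3  3  3  3
 1  0  1  2  3  3  3  3  4
 4  0  1  2  3  3  3  4  4
 3  0  1  2  3  3  4  4  4
 5  0  1  2  3  3  4  4  4
 2  0  1  2  3  3  4  4  4
 5  0  1  2  3  3  4  4  4
dp[11][7] = 4. One LCS (by backtracking along matches): 0, 0, 3, 1.

4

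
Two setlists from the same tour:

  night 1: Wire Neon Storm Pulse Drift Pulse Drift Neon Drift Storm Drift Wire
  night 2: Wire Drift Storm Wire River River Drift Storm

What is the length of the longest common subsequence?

4

Match Wire (night 1 #1, night 2 #1), then Storm (night 1 #3, night 2 #3), then Drift (night 1 #9, night 2 #7), then Storm (night 1 #10, night 2 #8) — 4 songs in the same relative order in both. dp[12][8] = 4 confirms this is the maximum.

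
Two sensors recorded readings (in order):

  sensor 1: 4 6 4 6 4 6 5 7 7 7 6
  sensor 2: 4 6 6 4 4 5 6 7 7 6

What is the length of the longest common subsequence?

Let dp[i][j] be the LCS length of the first i values of sensor 1 and the first j values of sensor 2. dp[i][j] = dp[i-1][j-1]+1 when the i-th and j-th values match, else max(dp[i-1][j], dp[i][j-1]).
    ·  4  6  6  4  4  5  6  7  7  6
 ·  0  0  0  0  0  0  0  0  0  0  0
 4  0  1  1  1  1  1  1  1  1  1  1
 6  0  1  2  2  2  2  2  2  2  2  2
 4  0  1  2  2  3  3  3  3  3  3  3
 6  0  1  2  3  3  3  3  4  4  4  4
 4  0  1  2  3  4  4  4  4  4  4  4
 6  0  1  2  3  4  4  4  5  5  5  5
 5  0  1  2  3  4  4  5  5  5  5  5
 7  0  1  2  3  4  4  5  5  6  6  6
 7  0  1  2  3  4  4  5  5  6  7  7
 7  0  1  2  3  4  4  5  5  6  7  7
 6  0  1  2  3  4  4  5  6  6  7  8
dp[11][10] = 8. One LCS (by backtracking along matches): 4, 6, 4, 4, 6, 7, 7, 6.

8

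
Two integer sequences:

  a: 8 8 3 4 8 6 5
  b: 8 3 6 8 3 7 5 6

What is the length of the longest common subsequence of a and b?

Let dp[i][j] be the LCS length of the first i values of a and the first j values of b. dp[i][j] = dp[i-1][j-1]+1 when the i-th and j-th values match, else max(dp[i-1][j], dp[i][j-1]).
    ·  8  3  6  8  3  7  5  6
 ·  0  0  0  0  0  0  0  0  0
 8  0  1  1  1  1  1  1  1  1
 8  0  1  1  1  2  2  2  2  2
 3  0  1  2  2  2  3  3  3  3
 4  0  1  2  2  2  3  3  3  3
 8  0  1  2  2  3  3  3  3  3
 6  0  1  2  3  3  3  3  3  4
 5  0  1  2  3  3  3  3  4  4
dp[7][8] = 4. One LCS (by backtracking along matches): 8, 8, 3, 6.

4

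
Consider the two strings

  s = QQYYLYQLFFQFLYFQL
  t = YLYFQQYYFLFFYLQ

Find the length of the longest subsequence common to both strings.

Match Q [1,5] → Q [2,6] → Y [3,7] → Y [4,8] → L [8,10] → F [9,11] → F [10,12] → L [13,14] → Q [16,15] — 9 characters in the same relative order in both. The LCS DP gives dp[17][15] = 9, so this is optimal.

9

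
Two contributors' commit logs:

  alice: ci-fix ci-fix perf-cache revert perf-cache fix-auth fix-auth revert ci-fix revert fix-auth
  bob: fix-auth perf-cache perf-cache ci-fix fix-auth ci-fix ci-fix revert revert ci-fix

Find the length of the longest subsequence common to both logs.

Pick ci-fix at alice[1]=bob[6], then ci-fix at alice[2]=bob[7], then revert at alice[4]=bob[8], then revert at alice[8]=bob[9], then ci-fix at alice[9]=bob[10]; all 5 commits appear in both, in order. dp[11][10] = 5 confirms this is the maximum.

5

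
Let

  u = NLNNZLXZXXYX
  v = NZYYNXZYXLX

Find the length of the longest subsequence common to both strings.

6

Pick N [1,1], N [4,5], X [7,6], Z [8,7], X [9,9], X [12,11]; all 6 characters appear in both, in order. dp[12][11] = 6 confirms this is the maximum.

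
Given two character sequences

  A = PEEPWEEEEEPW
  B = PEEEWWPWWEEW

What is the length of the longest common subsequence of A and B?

Let dp[i][j] be the LCS length of the first i characters of A and the first j characters of B. dp[i][j] = dp[i-1][j-1]+1 when the i-th and j-th characters match, else max(dp[i-1][j], dp[i][j-1]).
    ·  P  E  E  E  W  W  P  W  W  E  E  W
 ·  0  0  0  0  0  0  0  0  0  0  0  0  0
 P  0  1  1  1  1  1  1  1  1  1  1  1  1
 E  0  1  2  2  2  2  2  2  2  2  2  2  2
 E  0  1  2  3  3  3  3  3  3  3  3  3  3
 P  0  1  2  3  3  3  3  4  4  4  4  4  4
 W  0  1  2  3  3  4  4  4  5  5  5  5  5
 E  0  1  2  3  4  4  4  4  5  5  6  6  6
 E  0  1  2  3  4  4  4  4  5  5  6  7  7
 E  0  1  2  3  4  4  4  4  5  5  6  7  7
 E  0  1  2  3  4  4  4  4  5  5  6  7  7
 E  0  1  2  3  4  4  4  4  5  5  6  7  7
 P  0  1  2  3  4  4  4  5  5  5  6  7  7
 W  0  1  2  3  4  5  5  5  6  6  6  7  8
dp[12][12] = 8. One LCS (by backtracking along matches): PEEPWEEW.

8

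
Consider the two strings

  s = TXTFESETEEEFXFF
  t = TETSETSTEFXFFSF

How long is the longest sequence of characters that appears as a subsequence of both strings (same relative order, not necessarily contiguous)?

10

One common subsequence of length 10: T [1,1] → T [3,3] → E [5,5] → S [6,7] → T [8,8] → E [11,9] → F [12,10] → X [13,11] → F [14,13] → F [15,15]. dp[15][15] = 10 confirms this is the maximum.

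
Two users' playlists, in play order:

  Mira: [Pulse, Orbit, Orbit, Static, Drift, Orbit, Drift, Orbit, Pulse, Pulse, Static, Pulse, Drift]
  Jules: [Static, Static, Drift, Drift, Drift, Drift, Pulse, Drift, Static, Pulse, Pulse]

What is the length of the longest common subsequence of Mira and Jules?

6

Match Static (Mira #4, Jules #2) → Drift (Mira #5, Jules #5) → Drift (Mira #7, Jules #6) → Pulse (Mira #9, Jules #7) → Pulse (Mira #10, Jules #10) → Pulse (Mira #12, Jules #11) — 6 songs in the same relative order in both. Since dp[13][11] = 6, nothing longer is possible.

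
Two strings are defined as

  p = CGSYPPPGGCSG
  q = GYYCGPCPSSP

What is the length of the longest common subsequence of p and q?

5

Pick C [1,4]; then G [2,5]; then P [5,6]; then P [6,8]; then P [7,11]; all 5 characters appear in both, in order, and the DP table's final entry dp[12][11] is also 5, so no common subsequence is longer.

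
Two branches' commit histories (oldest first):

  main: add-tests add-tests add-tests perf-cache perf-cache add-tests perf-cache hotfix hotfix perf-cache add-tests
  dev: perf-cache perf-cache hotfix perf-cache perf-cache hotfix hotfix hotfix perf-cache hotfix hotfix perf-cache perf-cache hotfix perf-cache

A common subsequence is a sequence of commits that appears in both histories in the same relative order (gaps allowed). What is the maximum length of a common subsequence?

One common subsequence of length 6: perf-cache [4,4], then perf-cache [5,5], then perf-cache [7,9], then hotfix [8,11], then hotfix [9,14], then perf-cache [10,15]. Since dp[11][15] = 6, nothing longer is possible.

6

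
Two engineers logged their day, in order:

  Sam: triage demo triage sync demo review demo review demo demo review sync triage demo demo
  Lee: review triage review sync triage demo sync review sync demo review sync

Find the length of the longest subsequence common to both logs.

7

Match triage [1,5] → demo [2,6] → sync [4,7] → review [6,8] → demo [10,10] → review [11,11] → sync [12,12] — 7 tasks in the same relative order in both. Since dp[15][12] = 7, nothing longer is possible.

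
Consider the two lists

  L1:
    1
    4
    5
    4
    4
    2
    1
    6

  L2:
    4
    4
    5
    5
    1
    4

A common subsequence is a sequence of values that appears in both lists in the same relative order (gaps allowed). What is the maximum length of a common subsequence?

3

Let dp[i][j] be the LCS length of the first i values of L1 and the first j values of L2. dp[i][j] = dp[i-1][j-1]+1 when the i-th and j-th values match, else max(dp[i-1][j], dp[i][j-1]).
    ·  4  4  5  5  1  4
 ·  0  0  0  0  0  0  0
 1  0  0  0  0  0  1  1
 4  0  1  1  1  1  1  2
 5  0  1  1  2  2  2  2
 4  0  1  2  2  2  2  3
 4  0  1  2  2  2  2  3
 2  0  1  2  2  2  2  3
 1  0  1  2  2  2  3  3
 6  0  1  2  2  2  3  3
dp[8][6] = 3. One LCS (by backtracking along matches): 4, 5, 4.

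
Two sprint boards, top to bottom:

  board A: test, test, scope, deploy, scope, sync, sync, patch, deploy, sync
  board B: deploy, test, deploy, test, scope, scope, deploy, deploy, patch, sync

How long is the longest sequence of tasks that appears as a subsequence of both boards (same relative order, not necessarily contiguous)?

6

Pick test at board A[1]=board B[2] → test at board A[2]=board B[4] → scope at board A[3]=board B[6] → deploy at board A[4]=board B[8] → patch at board A[8]=board B[9] → sync at board A[10]=board B[10]; all 6 tasks appear in both, in order. The LCS DP gives dp[10][10] = 6, so this is optimal.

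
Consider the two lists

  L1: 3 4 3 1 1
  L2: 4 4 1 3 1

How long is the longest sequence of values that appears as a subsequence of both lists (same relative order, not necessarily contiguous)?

3

Let dp[i][j] be the LCS length of the first i values of L1 and the first j values of L2. dp[i][j] = dp[i-1][j-1]+1 when the i-th and j-th values match, else max(dp[i-1][j], dp[i][j-1]).
    ·  4  4  1  3  1
 ·  0  0  0  0  0  0
 3  0  0  0  0  1  1
 4  0  1  1  1  1  1
 3  0  1  1  1  2  2
 1  0  1  1  2  2  3
 1  0  1  1  2  2  3
dp[5][5] = 3. One LCS (by backtracking along matches): 4, 3, 1.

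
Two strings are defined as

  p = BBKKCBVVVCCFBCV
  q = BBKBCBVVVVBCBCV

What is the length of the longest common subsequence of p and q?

One common subsequence of length 12: B [1,1], then B [2,2], then K [3,3], then C [5,5], then B [6,6], then V [7,8], then V [8,9], then V [9,10], then C [11,12], then B [13,13], then C [14,14], then V [15,15]. The LCS DP gives dp[15][15] = 12, so this is optimal.

12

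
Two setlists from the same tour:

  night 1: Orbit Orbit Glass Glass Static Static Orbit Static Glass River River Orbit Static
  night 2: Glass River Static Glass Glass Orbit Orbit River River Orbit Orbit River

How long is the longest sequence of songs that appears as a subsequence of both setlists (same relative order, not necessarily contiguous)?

Match Glass (night 1 #3, night 2 #4) → Glass (night 1 #4, night 2 #5) → Orbit (night 1 #7, night 2 #7) → River (night 1 #10, night 2 #8) → River (night 1 #11, night 2 #9) → Orbit (night 1 #12, night 2 #11) — 6 songs in the same relative order in both. dp[13][12] = 6 confirms this is the maximum.

6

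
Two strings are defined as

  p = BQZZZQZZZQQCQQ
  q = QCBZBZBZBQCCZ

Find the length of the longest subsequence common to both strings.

6

One common subsequence of length 6: B [1,3], then Z [3,4], then Z [4,6], then Z [5,8], then Q [6,10], then Z [9,13]. dp[14][13] = 6 confirms this is the maximum.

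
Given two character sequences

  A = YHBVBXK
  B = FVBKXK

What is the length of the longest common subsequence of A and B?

Let dp[i][j] be the LCS length of the first i characters of A and the first j characters of B. dp[i][j] = dp[i-1][j-1]+1 when the i-th and j-th characters match, else max(dp[i-1][j], dp[i][j-1]).
    ·  F  V  B  K  X  K
 ·  0  0  0  0  0  0  0
 Y  0  0  0  0  0  0  0
 H  0  0  0  0  0  0  0
 B  0  0  0  1  1  1  1
 V  0  0  1  1  1  1  1
 B  0  0  1  2  2  2  2
 X  0  0  1  2  2  3  3
 K  0  0  1  2  3  3  4
dp[7][6] = 4. One LCS (by backtracking along matches): VBXK.

4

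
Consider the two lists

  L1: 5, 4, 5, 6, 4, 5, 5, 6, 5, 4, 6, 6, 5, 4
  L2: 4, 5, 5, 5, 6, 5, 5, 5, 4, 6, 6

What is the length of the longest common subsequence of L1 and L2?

Pick 5 (L1 #1, L2 #3) → 5 (L1 #3, L2 #4) → 6 (L1 #4, L2 #5) → 5 (L1 #6, L2 #6) → 5 (L1 #7, L2 #7) → 5 (L1 #9, L2 #8) → 4 (L1 #10, L2 #9) → 6 (L1 #11, L2 #10) → 6 (L1 #12, L2 #11); all 9 values appear in both, in order. Since dp[14][11] = 9, nothing longer is possible.

9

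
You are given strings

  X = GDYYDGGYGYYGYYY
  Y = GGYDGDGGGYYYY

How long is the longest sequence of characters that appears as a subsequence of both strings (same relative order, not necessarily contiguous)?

One common subsequence of length 10: G (X #1, Y #2), D (X #2, Y #4), D (X #5, Y #6), G (X #6, Y #7), G (X #7, Y #8), G (X #9, Y #9), Y (X #11, Y #10), Y (X #13, Y #11), Y (X #14, Y #12), Y (X #15, Y #13). dp[15][13] = 10 confirms this is the maximum.

10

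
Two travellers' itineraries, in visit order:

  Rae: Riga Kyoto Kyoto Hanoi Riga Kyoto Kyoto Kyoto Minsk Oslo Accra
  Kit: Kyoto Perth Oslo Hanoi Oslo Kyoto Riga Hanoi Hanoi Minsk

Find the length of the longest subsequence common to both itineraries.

Pick Kyoto (Rae #2, Kit #1) → Kyoto (Rae #3, Kit #6) → Hanoi (Rae #4, Kit #9) → Minsk (Rae #9, Kit #10); all 4 stops appear in both, in order. The LCS DP gives dp[11][10] = 4, so this is optimal.

4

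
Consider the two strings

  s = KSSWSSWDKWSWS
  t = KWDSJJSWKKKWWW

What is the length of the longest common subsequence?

Taking K (s #1, t #1), W (s #4, t #2), S (s #5, t #4), S (s #6, t #7), W (s #7, t #8), K (s #9, t #11), W (s #10, t #13), W (s #12, t #14) gives a common subsequence of length 8. dp[13][14] = 8 confirms this is the maximum.

8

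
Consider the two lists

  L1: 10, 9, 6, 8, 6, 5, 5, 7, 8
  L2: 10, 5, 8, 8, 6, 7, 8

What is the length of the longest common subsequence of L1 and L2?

5

Let dp[i][j] be the LCS length of the first i values of L1 and the first j values of L2. dp[i][j] = dp[i-1][j-1]+1 when the i-th and j-th values match, else max(dp[i-1][j], dp[i][j-1]).
    · 10  5  8  8  6  7  8
 ·  0  0  0  0  0  0  0  0
10  0  1  1  1  1  1  1  1
 9  0  1  1  1  1  1  1  1
 6  0  1  1  1  1  2  2  2
 8  0  1  1  2  2  2  2  3
 6  0  1  1  2  2  3  3  3
 5  0  1  2  2  2  3  3  3
 5  0  1  2  2  2  3  3  3
 7  0  1  2  2  2  3  4  4
 8  0  1  2  3  3  3  4  5
dp[9][7] = 5. One LCS (by backtracking along matches): 10, 8, 6, 7, 8.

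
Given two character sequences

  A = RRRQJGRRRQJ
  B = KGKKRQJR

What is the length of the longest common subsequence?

4

Taking R [3,5], Q [4,6], J [5,7], R [9,8] gives a common subsequence of length 4, and the DP table's final entry dp[11][8] is also 4, so no common subsequence is longer.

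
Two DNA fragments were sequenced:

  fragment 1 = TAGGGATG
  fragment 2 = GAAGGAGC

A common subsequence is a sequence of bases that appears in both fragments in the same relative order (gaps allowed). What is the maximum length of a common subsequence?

5

Match A (fragment 1 #2, fragment 2 #3); then G (fragment 1 #4, fragment 2 #4); then G (fragment 1 #5, fragment 2 #5); then A (fragment 1 #6, fragment 2 #6); then G (fragment 1 #8, fragment 2 #7) — 5 bases in the same relative order in both. The LCS DP gives dp[8][8] = 5, so this is optimal.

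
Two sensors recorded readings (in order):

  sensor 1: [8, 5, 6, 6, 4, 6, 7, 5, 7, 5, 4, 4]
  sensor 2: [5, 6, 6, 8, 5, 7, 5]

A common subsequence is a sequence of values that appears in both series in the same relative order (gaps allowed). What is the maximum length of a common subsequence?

6

Pick 5 [2,1] → 6 [3,2] → 6 [4,3] → 5 [8,5] → 7 [9,6] → 5 [10,7]; all 6 values appear in both, in order, and the DP table's final entry dp[12][7] is also 6, so no common subsequence is longer.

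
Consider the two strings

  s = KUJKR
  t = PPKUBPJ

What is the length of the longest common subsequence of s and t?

3

One common subsequence of length 3: K [1,3]; then U [2,4]; then J [3,7]. The LCS DP gives dp[5][7] = 3, so this is optimal.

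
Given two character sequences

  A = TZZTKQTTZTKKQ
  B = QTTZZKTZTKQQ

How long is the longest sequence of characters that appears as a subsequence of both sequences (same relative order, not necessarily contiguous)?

9

Match T [1,3]; then Z [2,4]; then Z [3,5]; then K [5,6]; then T [8,7]; then Z [9,8]; then T [10,9]; then K [11,10]; then Q [13,12] — 9 characters in the same relative order in both. dp[13][12] = 9 confirms this is the maximum.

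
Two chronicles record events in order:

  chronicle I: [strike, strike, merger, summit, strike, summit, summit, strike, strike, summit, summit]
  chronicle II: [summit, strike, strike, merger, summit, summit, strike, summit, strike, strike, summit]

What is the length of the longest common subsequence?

9

Pick strike (chronicle I #1, chronicle II #2); then strike (chronicle I #2, chronicle II #3); then merger (chronicle I #3, chronicle II #4); then summit (chronicle I #4, chronicle II #6); then strike (chronicle I #5, chronicle II #7); then summit (chronicle I #7, chronicle II #8); then strike (chronicle I #8, chronicle II #9); then strike (chronicle I #9, chronicle II #10); then summit (chronicle I #11, chronicle II #11); all 9 events appear in both, in order. The LCS DP gives dp[11][11] = 9, so this is optimal.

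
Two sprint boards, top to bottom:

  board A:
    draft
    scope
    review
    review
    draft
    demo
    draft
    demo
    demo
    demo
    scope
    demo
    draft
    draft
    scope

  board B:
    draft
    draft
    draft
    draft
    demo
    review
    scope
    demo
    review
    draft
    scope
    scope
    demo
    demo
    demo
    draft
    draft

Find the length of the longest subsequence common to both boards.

9

Pick draft (board A #1, board B #4) → scope (board A #2, board B #7) → review (board A #4, board B #9) → draft (board A #5, board B #10) → demo (board A #9, board B #13) → demo (board A #10, board B #14) → demo (board A #12, board B #15) → draft (board A #13, board B #16) → draft (board A #14, board B #17); all 9 tasks appear in both, in order. Since dp[15][17] = 9, nothing longer is possible.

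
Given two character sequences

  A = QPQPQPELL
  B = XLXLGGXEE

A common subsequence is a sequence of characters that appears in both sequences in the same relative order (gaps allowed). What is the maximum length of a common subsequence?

2

Let dp[i][j] be the LCS length of the first i characters of A and the first j characters of B. dp[i][j] = dp[i-1][j-1]+1 when the i-th and j-th characters match, else max(dp[i-1][j], dp[i][j-1]).
    ·  X  L  X  L  G  G  X  E  E
 ·  0  0  0  0  0  0  0  0  0  0
 Q  0  0  0  0  0  0  0  0  0  0
 P  0  0  0  0  0  0  0  0  0  0
 Q  0  0  0  0  0  0  0  0  0  0
 P  0  0  0  0  0  0  0  0  0  0
 Q  0  0  0  0  0  0  0  0  0  0
 P  0  0  0  0  0  0  0  0  0  0
 E  0  0  0  0  0  0  0  0  1  1
 L  0  0  1  1  1  1  1  1  1  1
 L  0  0  1  1  2  2  2  2  2  2
dp[9][9] = 2. One LCS (by backtracking along matches): LL.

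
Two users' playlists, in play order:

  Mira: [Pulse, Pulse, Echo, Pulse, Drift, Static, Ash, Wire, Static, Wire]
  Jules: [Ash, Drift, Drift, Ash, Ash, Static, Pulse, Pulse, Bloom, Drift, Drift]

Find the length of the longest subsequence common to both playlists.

3

Pick Pulse (Mira #1, Jules #7), then Pulse (Mira #2, Jules #8), then Drift (Mira #5, Jules #11); all 3 songs appear in both, in order. The LCS DP gives dp[10][11] = 3, so this is optimal.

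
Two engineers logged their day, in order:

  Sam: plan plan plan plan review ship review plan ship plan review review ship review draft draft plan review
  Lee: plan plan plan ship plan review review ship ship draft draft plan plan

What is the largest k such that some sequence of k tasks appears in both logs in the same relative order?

11

Match plan [1,1], plan [2,2], plan [3,3], plan [4,5], review [5,6], review [7,7], ship [9,8], ship [13,9], draft [15,10], draft [16,11], plan [17,13] — 11 tasks in the same relative order in both, and the DP table's final entry dp[18][13] is also 11, so no common subsequence is longer.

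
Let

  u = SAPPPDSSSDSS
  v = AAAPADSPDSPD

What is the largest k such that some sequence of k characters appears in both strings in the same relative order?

Let dp[i][j] be the LCS length of the first i characters of u and the first j characters of v. dp[i][j] = dp[i-1][j-1]+1 when the i-th and j-th characters match, else max(dp[i-1][j], dp[i][j-1]).
    ·  A  A  A  P  A  D  S  P  D  S  P  D
 ·  0  0  0  0  0  0  0  0  0  0  0  0  0
 S  0  0  0  0  0  0  0  1  1  1  1  1  1
 A  0  1  1  1  1  1  1  1  1  1  1  1  1
 P  0  1  1  1  2  2  2  2  2  2  2  2  2
 P  0  1  1  1  2  2  2  2  3  3  3  3  3
 P  0  1  1  1  2  2  2  2  3  3  3  4  4
 D  0  1  1  1  2  2  3  3  3  4  4  4  5
 S  0  1  1  1  2  2  3  4  4  4  5  5  5
 S  0  1  1  1  2  2  3  4  4  4  5  5  5
 S  0  1  1  1  2  2  3  4  4  4  5  5  5
 D  0  1  1  1  2  2  3  4  4  5  5  5  6
 S  0  1  1  1  2  2  3  4  4  5  6  6  6
 S  0  1  1  1  2  2  3  4  4  5  6  6  6
dp[12][12] = 6. One LCS (by backtracking along matches): APPDSD.

6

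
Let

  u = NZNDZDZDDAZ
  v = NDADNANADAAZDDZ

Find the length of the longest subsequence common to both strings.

7

Taking N at u[1]=v[5], N at u[3]=v[7], D at u[4]=v[9], Z at u[7]=v[12], D at u[8]=v[13], D at u[9]=v[14], Z at u[11]=v[15] gives a common subsequence of length 7. The LCS DP gives dp[11][15] = 7, so this is optimal.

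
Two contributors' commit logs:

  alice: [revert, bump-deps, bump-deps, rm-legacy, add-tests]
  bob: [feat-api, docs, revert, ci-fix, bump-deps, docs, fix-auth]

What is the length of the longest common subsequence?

2

Taking revert [1,3], bump-deps [2,5] gives a common subsequence of length 2. Since dp[5][7] = 2, nothing longer is possible.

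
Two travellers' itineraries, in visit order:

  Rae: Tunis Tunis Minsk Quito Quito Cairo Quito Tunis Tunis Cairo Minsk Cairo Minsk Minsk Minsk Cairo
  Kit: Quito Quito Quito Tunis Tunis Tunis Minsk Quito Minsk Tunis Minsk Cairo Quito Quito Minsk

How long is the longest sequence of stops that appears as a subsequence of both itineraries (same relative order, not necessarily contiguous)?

Taking Quito at Rae[4]=Kit[1], Quito at Rae[5]=Kit[2], Quito at Rae[7]=Kit[3], Tunis at Rae[8]=Kit[5], Tunis at Rae[9]=Kit[6], Minsk at Rae[11]=Kit[7], Minsk at Rae[13]=Kit[9], Minsk at Rae[14]=Kit[11], Minsk at Rae[15]=Kit[15] gives a common subsequence of length 9. Since dp[16][15] = 9, nothing longer is possible.

9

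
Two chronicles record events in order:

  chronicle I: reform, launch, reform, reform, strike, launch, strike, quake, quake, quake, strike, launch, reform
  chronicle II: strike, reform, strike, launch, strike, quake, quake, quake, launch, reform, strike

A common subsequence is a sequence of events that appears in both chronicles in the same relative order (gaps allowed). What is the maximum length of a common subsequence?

9

One common subsequence of length 9: reform [4,2], then strike [5,3], then launch [6,4], then strike [7,5], then quake [8,6], then quake [9,7], then quake [10,8], then launch [12,9], then reform [13,10], and the DP table's final entry dp[13][11] is also 9, so no common subsequence is longer.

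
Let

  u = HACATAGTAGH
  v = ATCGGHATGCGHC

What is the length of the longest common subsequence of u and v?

7

Let dp[i][j] be the LCS length of the first i characters of u and the first j characters of v. dp[i][j] = dp[i-1][j-1]+1 when the i-th and j-th characters match, else max(dp[i-1][j], dp[i][j-1]).
    ·  A  T  C  G  G  H  A  T  G  C  G  H  C
 ·  0  0  0  0  0  0  0  0  0  0  0  0  0  0
 H  0  0  0  0  0  0  1  1  1  1  1  1  1  1
 A  0  1  1  1  1  1  1  2  2  2  2  2  2  2
 C  0  1  1  2  2  2  2  2  2  2  3  3  3  3
 A  0  1  1  2  2  2  2  3  3  3  3  3  3  3
 T  0  1  2  2  2  2  2  3  4  4  4  4  4  4
 A  0  1  2  2  2  2  2  3  4  4  4  4  4  4
 G  0  1  2  2  3  3  3  3  4  5  5  5  5  5
 T  0  1  2  2  3  3  3  3  4  5  5  5  5  5
 A  0  1  2  2  3  3  3  4  4  5  5  5  5  5
 G  0  1  2  2  3  4  4  4  4  5  5  6  6  6
 H  0  1  2  2  3  4  5  5  5  5  5  6  7  7
dp[11][13] = 7. One LCS (by backtracking along matches): ACATGGH.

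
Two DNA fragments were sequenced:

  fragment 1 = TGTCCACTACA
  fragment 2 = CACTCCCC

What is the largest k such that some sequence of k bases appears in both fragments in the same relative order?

Let dp[i][j] be the LCS length of the first i bases of fragment 1 and the first j bases of fragment 2. dp[i][j] = dp[i-1][j-1]+1 when the i-th and j-th bases match, else max(dp[i-1][j], dp[i][j-1]).
    ·  C  A  C  T  C  C  C  C
 ·  0  0  0  0  0  0  0  0  0
 T  0  0  0  0  1  1  1  1  1
 G  0  0  0  0  1  1  1  1  1
 T  0  0  0  0  1  1  1  1  1
 C  0  1  1  1  1  2  2  2  2
 C  0  1  1  2  2  2  3  3  3
 A  0  1  2  2  2  2  3  3  3
 C  0  1  2  3  3  3  3  4  4
 T  0  1  2  3  4  4  4  4  4
 A  0  1  2  3  4  4  4  4  4
 C  0  1  2  3  4  5  5  5  5
 A  0  1  2  3  4  5  5  5  5
dp[11][8] = 5. One LCS (by backtracking along matches): TCCCC.

5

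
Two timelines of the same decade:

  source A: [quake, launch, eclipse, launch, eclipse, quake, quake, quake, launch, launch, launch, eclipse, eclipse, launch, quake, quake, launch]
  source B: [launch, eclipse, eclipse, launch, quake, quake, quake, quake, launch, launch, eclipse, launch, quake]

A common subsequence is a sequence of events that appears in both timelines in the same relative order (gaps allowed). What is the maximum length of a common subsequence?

Taking launch [2,1], then eclipse [3,3], then launch [4,4], then quake [6,6], then quake [7,7], then quake [8,8], then launch [10,9], then launch [11,10], then eclipse [13,11], then launch [14,12], then quake [16,13] gives a common subsequence of length 11. The LCS DP gives dp[17][13] = 11, so this is optimal.

11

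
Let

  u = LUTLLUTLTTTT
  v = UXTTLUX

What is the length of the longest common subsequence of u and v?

One common subsequence of length 4: U (u #2, v #1), T (u #3, v #4), L (u #5, v #5), U (u #6, v #6). The LCS DP gives dp[12][7] = 4, so this is optimal.

4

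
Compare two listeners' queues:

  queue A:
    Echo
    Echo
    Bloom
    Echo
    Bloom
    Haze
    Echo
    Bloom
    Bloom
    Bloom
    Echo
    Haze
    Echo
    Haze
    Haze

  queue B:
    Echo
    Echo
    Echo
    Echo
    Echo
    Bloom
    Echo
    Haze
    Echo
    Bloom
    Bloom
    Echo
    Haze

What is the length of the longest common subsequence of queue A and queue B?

Taking Echo (queue A #1, queue B #4), Echo (queue A #2, queue B #5), Bloom (queue A #3, queue B #6), Echo (queue A #4, queue B #7), Haze (queue A #6, queue B #8), Echo (queue A #7, queue B #9), Bloom (queue A #9, queue B #10), Bloom (queue A #10, queue B #11), Echo (queue A #13, queue B #12), Haze (queue A #15, queue B #13) gives a common subsequence of length 10, and the DP table's final entry dp[15][13] is also 10, so no common subsequence is longer.

10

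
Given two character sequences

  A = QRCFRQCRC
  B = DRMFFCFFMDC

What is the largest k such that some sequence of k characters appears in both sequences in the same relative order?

Let dp[i][j] be the LCS length of the first i characters of A and the first j characters of B. dp[i][j] = dp[i-1][j-1]+1 when the i-th and j-th characters match, else max(dp[i-1][j], dp[i][j-1]).
    ·  D  R  M  F  F  C  F  F  M  D  C
 ·  0  0  0  0  0  0  0  0  0  0  0  0
 Q  0  0  0  0  0  0  0  0  0  0  0  0
 R  0  0  1  1  1  1  1  1  1  1  1  1
 C  0  0  1  1  1  1  2  2  2  2  2  2
 F  0  0  1  1  2  2  2  3  3  3  3  3
 R  0  0  1  1  2  2  2  3  3  3  3  3
 Q  0  0  1  1  2  2  2  3  3  3  3  3
 C  0  0  1  1  2  2  3  3  3  3  3  4
 R  0  0  1  1  2  2  3  3  3  3  3  4
 C  0  0  1  1  2  2  3  3  3  3  3  4
dp[9][11] = 4. One LCS (by backtracking along matches): RCFC.

4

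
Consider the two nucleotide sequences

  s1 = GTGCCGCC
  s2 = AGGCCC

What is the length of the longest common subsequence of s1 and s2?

5

Let dp[i][j] be the LCS length of the first i bases of s1 and the first j bases of s2. dp[i][j] = dp[i-1][j-1]+1 when the i-th and j-th bases match, else max(dp[i-1][j], dp[i][j-1]).
    ·  A  G  G  C  C  C
 ·  0  0  0  0  0  0  0
 G  0  0  1  1  1  1  1
 T  0  0  1  1  1  1  1
 G  0  0  1  2  2  2  2
 C  0  0  1  2  3  3  3
 C  0  0  1  2  3  4  4
 G  0  0  1  2  3  4  4
 C  0  0  1  2  3  4  5
 C  0  0  1  2  3  4  5
dp[8][6] = 5. One LCS (by backtracking along matches): GGCCC.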